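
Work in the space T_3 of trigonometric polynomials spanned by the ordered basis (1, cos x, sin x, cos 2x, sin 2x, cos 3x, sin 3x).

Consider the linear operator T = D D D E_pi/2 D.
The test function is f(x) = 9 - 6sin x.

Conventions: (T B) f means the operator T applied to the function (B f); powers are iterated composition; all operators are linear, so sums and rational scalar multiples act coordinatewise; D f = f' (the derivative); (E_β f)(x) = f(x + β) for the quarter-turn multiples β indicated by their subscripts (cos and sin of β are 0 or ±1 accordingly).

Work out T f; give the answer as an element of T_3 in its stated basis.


the result is g(x) = -6cos x

D f = -6cos x
E_pi/2 D f = 6sin x
D E_pi/2 D f = 6cos x
D (D E_pi/2 D) f = -6sin x
D D (D E_pi/2 D) f = -6cos x


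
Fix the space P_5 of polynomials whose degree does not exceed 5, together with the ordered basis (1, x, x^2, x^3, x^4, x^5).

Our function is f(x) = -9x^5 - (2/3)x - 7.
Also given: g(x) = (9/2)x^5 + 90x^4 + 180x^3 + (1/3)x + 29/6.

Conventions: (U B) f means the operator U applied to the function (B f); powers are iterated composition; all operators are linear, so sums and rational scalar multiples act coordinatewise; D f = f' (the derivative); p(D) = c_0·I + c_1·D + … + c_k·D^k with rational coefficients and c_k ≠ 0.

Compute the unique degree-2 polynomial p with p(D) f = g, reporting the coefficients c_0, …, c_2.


c_0 = -1/2, c_1 = -2, c_2 = -1

D^0 f = -9x^5 - (2/3)x - 7
D^1 f = -45x^4 - 2/3
D^2 f = -180x^3
matching coefficients of g against c_0 f + c_1 Df + … from the top degree down determines the c_i
solution: c_0 = -1/2, c_1 = -2, c_2 = -1


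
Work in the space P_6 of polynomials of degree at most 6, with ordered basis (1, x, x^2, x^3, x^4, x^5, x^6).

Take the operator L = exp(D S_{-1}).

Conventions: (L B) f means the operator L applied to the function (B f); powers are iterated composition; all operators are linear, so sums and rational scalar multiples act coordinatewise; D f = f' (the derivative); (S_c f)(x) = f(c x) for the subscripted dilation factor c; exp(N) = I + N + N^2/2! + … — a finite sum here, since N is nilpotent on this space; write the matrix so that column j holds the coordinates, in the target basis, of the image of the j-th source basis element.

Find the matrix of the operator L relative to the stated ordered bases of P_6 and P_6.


image of 1: 1
image of x: x - 1
image of x^2: x^2 + 2x - 1
image of x^3: x^3 - 3x^2 - 3x + 1
image of x^4: x^4 + 4x^3 - 6x^2 - 4x + 1
image of x^5: x^5 - 5x^4 - 10x^3 + 10x^2 + 5x - 1
image of x^6: x^6 + 6x^5 - 15x^4 - 20x^3 + 15x^2 + 6x - 1
each image's coordinates form column j of the matrix

the matrix is [[1, -1, -1, 1, 1, -1, -1]; [0, 1, 2, -3, -4, 5, 6]; [0, 0, 1, -3, -6, 10, 15]; [0, 0, 0, 1, 4, -10, -20]; [0, 0, 0, 0, 1, -5, -15]; [0, 0, 0, 0, 0, 1, 6]; [0, 0, 0, 0, 0, 0, 1]] (rows listed top to bottom)


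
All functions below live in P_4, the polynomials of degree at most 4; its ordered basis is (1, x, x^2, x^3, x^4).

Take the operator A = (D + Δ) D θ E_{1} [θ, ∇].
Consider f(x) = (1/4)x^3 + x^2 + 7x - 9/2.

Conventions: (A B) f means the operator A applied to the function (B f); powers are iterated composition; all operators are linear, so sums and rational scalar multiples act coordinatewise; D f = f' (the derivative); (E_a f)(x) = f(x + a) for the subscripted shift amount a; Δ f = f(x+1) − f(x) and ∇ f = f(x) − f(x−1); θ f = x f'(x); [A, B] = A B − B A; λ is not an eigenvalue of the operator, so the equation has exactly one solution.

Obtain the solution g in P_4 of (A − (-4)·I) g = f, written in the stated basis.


write g with unknown coordinates in the stated basis and equate coefficients in (A − (-4)·I) g = f
solving from the highest basis element down gives g = (1/16)x^3 + (1/4)x^2 + (7/4)x - 3/4
check: A g = -3/2
so A g − (-4)·g = (1/4)x^3 + x^2 + 7x - 9/2 = f ✓

the image equals g(x) = (1/16)x^3 + (1/4)x^2 + (7/4)x - 3/4


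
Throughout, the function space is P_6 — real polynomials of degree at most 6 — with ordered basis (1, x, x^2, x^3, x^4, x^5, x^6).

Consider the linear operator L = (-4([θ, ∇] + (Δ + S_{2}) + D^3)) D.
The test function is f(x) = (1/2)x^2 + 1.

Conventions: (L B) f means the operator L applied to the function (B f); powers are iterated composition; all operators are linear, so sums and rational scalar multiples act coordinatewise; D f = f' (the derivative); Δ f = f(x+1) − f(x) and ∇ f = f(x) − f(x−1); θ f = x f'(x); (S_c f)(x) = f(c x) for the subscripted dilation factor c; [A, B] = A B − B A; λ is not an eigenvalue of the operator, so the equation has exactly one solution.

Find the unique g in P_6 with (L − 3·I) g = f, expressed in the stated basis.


the image equals g(x) = -(1/6)x^2 + (8/9)x - 41/27

write g with unknown coordinates in the stated basis and equate coefficients in (L − 3·I) g = f
solving from the highest basis element down gives g = -(1/6)x^2 + (8/9)x - 41/27
check: L g = (8/3)x - 32/9
so L g − 3·g = (1/2)x^2 + 1 = f ✓


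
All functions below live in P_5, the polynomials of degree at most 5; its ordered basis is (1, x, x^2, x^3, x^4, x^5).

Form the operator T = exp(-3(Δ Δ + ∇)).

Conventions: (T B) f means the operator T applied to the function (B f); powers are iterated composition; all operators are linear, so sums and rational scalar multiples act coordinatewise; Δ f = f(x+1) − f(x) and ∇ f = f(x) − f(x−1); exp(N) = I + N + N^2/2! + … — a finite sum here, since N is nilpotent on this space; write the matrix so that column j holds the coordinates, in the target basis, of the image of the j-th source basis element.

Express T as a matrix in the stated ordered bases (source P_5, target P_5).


the matrix is [[1, -3, 6, -21, 159, -606]; [0, 1, -6, 18, -84, 795]; [0, 0, 1, -9, 36, -210]; [0, 0, 0, 1, -12, 60]; [0, 0, 0, 0, 1, -15]; [0, 0, 0, 0, 0, 1]] (rows listed top to bottom)

image of 1: 1
image of x: x - 3
image of x^2: x^2 - 6x + 6
image of x^3: x^3 - 9x^2 + 18x - 21
image of x^4: x^4 - 12x^3 + 36x^2 - 84x + 159
image of x^5: x^5 - 15x^4 + 60x^3 - 210x^2 + 795x - 606
each image's coordinates form column j of the matrix


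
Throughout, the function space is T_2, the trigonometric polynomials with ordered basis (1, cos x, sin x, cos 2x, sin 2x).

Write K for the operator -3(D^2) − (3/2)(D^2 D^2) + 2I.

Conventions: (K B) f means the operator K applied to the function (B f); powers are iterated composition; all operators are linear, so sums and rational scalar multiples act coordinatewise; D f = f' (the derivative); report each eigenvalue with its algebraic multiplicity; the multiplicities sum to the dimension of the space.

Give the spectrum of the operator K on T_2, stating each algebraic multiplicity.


image of 1: 2
image of cos x: (7/2)cos x
image of sin x: (7/2)sin x
image of cos 2x: -10cos 2x
image of sin 2x: -10sin 2x
the matrix is diagonal; its diagonal is (2, 7/2, 7/2, -10, -10)
for a triangular matrix the eigenvalues are the diagonal entries, with algebraic multiplicity their repetition count

λ = -10 (multiplicity 2), λ = 2 (multiplicity 1), λ = 7/2 (multiplicity 2)


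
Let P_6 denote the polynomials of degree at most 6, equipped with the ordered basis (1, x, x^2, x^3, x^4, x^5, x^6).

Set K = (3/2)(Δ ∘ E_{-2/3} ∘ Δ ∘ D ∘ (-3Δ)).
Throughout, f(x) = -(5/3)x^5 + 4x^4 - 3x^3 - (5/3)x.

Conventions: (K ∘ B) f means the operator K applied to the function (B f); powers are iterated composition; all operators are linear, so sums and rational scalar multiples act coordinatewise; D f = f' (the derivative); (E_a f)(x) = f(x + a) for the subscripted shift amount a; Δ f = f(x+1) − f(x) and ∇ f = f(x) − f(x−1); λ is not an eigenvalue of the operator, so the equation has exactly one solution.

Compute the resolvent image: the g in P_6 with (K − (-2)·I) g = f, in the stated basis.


the result is g(x) = -(5/6)x^5 + 2x^4 - (3/2)x^3 - (1355/6)x - 159/2

write g with unknown coordinates in the stated basis and equate coefficients in (K − (-2)·I) g = f
solving from the highest basis element down gives g = -(5/6)x^5 + 2x^4 - (3/2)x^3 - (1355/6)x - 159/2
check: K g = 450x + 159
so K g − (-2)·g = -(5/3)x^5 + 4x^4 - 3x^3 - (5/3)x = f ✓


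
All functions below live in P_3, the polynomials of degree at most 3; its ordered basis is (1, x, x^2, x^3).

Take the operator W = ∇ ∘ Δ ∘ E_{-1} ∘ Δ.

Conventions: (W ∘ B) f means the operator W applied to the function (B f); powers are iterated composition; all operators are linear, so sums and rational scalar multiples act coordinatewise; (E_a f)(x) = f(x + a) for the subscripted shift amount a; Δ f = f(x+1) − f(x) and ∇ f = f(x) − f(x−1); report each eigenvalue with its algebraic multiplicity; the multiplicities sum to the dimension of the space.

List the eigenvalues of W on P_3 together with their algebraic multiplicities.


λ = 0 (multiplicity 4)

image of 1: 0
image of x: 0
image of x^2: 0
image of x^3: 6
the matrix is upper triangular; its diagonal is (0, 0, 0, 0)
for a triangular matrix the eigenvalues are the diagonal entries, with algebraic multiplicity their repetition count


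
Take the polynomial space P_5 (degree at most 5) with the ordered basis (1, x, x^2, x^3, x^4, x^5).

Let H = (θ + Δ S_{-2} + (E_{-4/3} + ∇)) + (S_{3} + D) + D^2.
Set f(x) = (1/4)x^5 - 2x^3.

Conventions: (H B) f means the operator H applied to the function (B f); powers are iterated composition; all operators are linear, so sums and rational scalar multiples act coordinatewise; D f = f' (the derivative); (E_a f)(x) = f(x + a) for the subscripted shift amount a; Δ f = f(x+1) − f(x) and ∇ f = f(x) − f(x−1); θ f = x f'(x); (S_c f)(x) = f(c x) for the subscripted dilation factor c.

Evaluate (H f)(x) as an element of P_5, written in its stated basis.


the result is g(x) = (249/4)x^5 - (235/6)x^4 - (2431/18)x^3 - (2129/54)x^2 - (1933/324)x + 9659/972

θ f = (5/4)x^5 - 6x^3
S_{-2} f = -8x^5 + 16x^3
Δ S_{-2} f = -40x^4 - 80x^3 - 32x^2 + 8x + 8
E_{-4/3} f = (1/4)x^5 - (5/3)x^4 + (22/9)x^3 + (56/27)x^2 - (544/81)x + 896/243
∇ f = (5/4)x^4 - (5/2)x^3 - (7/2)x^2 + (19/4)x - 7/4
(E_{-4/3} + ∇) f = (1/4)x^5 - (5/12)x^4 - (1/18)x^3 - (77/54)x^2 - (637/324)x + 1883/972
(θ + Δ S_{-2} + (E_{-4/3} + ∇)) f = (3/2)x^5 - (485/12)x^4 - (1549/18)x^3 - (1805/54)x^2 + (1955/324)x + 9659/972
S_{3} f = (243/4)x^5 - 54x^3
D f = (5/4)x^4 - 6x^2
(S_{3} + D) f = (243/4)x^5 + (5/4)x^4 - 54x^3 - 6x^2
D f = (5/4)x^4 - 6x^2
D D f = 5x^3 - 12x
((θ + Δ S_{-2} + (E_{-4/3} + ∇)) + (S_{3} + D) + D^2) f = (249/4)x^5 - (235/6)x^4 - (2431/18)x^3 - (2129/54)x^2 - (1933/324)x + 9659/972


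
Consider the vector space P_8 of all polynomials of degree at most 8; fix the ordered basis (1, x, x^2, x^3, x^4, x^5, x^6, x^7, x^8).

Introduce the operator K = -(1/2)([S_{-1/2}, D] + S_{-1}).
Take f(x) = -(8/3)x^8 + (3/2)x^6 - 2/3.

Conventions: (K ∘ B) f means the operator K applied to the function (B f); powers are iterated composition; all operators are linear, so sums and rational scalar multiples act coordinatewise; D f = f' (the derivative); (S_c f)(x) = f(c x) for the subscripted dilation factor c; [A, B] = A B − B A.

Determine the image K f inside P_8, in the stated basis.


D f = -(64/3)x^7 + 9x^5
S_{-1/2} D f = (1/6)x^7 - (9/32)x^5
S_{-1/2} f = -(1/96)x^8 + (3/128)x^6 - 2/3
D S_{-1/2} f = -(1/12)x^7 + (9/64)x^5
[S_{-1/2}, D] f = (1/4)x^7 - (27/64)x^5
S_{-1} f = -(8/3)x^8 + (3/2)x^6 - 2/3
([S_{-1/2}, D] + S_{-1}) f = -(8/3)x^8 + (1/4)x^7 + (3/2)x^6 - (27/64)x^5 - 2/3
(-(1/2)([S_{-1/2}, D] + S_{-1})) f = (4/3)x^8 - (1/8)x^7 - (3/4)x^6 + (27/128)x^5 + 1/3

g(x) = (4/3)x^8 - (1/8)x^7 - (3/4)x^6 + (27/128)x^5 + 1/3


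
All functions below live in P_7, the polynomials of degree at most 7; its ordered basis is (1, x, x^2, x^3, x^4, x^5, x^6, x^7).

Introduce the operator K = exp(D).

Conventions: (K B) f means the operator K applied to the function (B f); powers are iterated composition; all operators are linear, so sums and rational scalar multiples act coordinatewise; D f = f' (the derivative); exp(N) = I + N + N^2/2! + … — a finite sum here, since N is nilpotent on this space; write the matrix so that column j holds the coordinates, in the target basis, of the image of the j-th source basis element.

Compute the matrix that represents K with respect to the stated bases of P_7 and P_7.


image of 1: 1
image of x: x + 1
image of x^2: x^2 + 2x + 1
image of x^3: x^3 + 3x^2 + 3x + 1
image of x^4: x^4 + 4x^3 + 6x^2 + 4x + 1
image of x^5: x^5 + 5x^4 + 10x^3 + 10x^2 + 5x + 1
image of x^6: x^6 + 6x^5 + 15x^4 + 20x^3 + 15x^2 + 6x + 1
image of x^7: x^7 + 7x^6 + 21x^5 + 35x^4 + 35x^3 + 21x^2 + 7x + 1
each image's coordinates form column j of the matrix

the matrix is [[1, 1, 1, 1, 1, 1, 1, 1]; [0, 1, 2, 3, 4, 5, 6, 7]; [0, 0, 1, 3, 6, 10, 15, 21]; [0, 0, 0, 1, 4, 10, 20, 35]; [0, 0, 0, 0, 1, 5, 15, 35]; [0, 0, 0, 0, 0, 1, 6, 21]; [0, 0, 0, 0, 0, 0, 1, 7]; [0, 0, 0, 0, 0, 0, 0, 1]] (rows listed top to bottom)


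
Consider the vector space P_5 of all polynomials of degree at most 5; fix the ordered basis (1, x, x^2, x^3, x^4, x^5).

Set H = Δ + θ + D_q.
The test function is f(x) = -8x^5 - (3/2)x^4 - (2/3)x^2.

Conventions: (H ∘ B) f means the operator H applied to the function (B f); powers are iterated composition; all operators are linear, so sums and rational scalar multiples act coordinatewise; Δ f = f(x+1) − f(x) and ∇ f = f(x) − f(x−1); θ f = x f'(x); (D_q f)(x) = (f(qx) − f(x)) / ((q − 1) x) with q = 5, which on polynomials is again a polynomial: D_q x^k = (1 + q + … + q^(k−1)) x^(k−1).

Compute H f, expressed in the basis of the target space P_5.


g(x) = -40x^5 - 6294x^4 - 320x^3 - (271/3)x^2 - (154/3)x - 61/6

Δ f = -40x^4 - 86x^3 - 89x^2 - (142/3)x - 61/6
θ f = -40x^5 - 6x^4 - (4/3)x^2
D_q f = -6248x^4 - 234x^3 - 4x
(Δ + θ + D_q) f = -40x^5 - 6294x^4 - 320x^3 - (271/3)x^2 - (154/3)x - 61/6


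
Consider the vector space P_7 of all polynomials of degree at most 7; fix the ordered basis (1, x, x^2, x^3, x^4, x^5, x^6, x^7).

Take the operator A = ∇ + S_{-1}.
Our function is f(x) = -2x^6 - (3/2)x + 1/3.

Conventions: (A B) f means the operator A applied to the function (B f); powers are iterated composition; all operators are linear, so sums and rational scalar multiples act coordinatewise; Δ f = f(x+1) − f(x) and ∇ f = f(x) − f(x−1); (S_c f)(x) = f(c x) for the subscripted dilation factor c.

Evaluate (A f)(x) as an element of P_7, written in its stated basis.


∇ f = -12x^5 + 30x^4 - 40x^3 + 30x^2 - 12x + 1/2
S_{-1} f = -2x^6 + (3/2)x + 1/3
(∇ + S_{-1}) f = -2x^6 - 12x^5 + 30x^4 - 40x^3 + 30x^2 - (21/2)x + 5/6

the image equals g(x) = -2x^6 - 12x^5 + 30x^4 - 40x^3 + 30x^2 - (21/2)x + 5/6


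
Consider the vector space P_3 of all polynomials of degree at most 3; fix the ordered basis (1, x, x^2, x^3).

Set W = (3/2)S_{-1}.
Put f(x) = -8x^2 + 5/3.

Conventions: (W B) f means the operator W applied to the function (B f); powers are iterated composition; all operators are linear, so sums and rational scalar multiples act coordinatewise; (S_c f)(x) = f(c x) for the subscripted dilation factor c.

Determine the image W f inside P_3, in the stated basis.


the result is g(x) = -12x^2 + 5/2

S_{-1} f = -8x^2 + 5/3
((3/2)S_{-1}) f = -12x^2 + 5/2


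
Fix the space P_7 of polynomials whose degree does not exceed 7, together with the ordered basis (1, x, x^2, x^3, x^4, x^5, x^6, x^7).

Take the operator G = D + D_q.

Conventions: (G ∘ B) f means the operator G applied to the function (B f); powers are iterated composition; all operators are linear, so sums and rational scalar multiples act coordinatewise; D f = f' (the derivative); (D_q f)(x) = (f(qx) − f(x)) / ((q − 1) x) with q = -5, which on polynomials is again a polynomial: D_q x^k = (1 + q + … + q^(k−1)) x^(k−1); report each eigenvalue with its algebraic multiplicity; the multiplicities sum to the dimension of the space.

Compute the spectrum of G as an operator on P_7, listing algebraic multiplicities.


image of 1: 0
image of x: 2
image of x^2: -2x
image of x^3: 24x^2
image of x^4: -100x^3
image of x^5: 526x^4
image of x^6: -2598x^5
image of x^7: 13028x^6
the matrix is upper triangular; its diagonal is (0, 0, 0, 0, 0, 0, 0, 0)
for a triangular matrix the eigenvalues are the diagonal entries, with algebraic multiplicity their repetition count

λ = 0 (multiplicity 8)


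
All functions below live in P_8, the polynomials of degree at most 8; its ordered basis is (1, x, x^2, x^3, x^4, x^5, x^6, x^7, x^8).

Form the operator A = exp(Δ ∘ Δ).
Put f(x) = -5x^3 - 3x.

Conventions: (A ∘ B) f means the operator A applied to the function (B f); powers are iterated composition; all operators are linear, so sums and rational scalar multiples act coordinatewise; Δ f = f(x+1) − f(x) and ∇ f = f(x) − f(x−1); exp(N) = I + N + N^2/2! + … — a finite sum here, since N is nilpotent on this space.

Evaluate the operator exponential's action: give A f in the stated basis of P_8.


the result is g(x) = -5x^3 - 33x - 30

order-1 term: -30x - 30
the series for exp(Δ ∘ Δ) f terminates at order 1
exp(Δ ∘ Δ) f = -5x^3 - 33x - 30


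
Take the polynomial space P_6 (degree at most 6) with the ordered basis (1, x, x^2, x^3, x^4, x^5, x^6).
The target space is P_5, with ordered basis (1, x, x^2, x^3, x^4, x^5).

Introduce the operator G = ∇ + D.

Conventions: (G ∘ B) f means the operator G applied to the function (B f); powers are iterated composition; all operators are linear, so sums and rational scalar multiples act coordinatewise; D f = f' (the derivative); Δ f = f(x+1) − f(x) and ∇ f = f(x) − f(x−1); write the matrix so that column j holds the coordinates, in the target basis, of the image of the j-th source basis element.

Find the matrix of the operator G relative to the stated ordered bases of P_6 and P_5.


image of 1: 0
image of x: 2
image of x^2: 4x - 1
image of x^3: 6x^2 - 3x + 1
image of x^4: 8x^3 - 6x^2 + 4x - 1
image of x^5: 10x^4 - 10x^3 + 10x^2 - 5x + 1
image of x^6: 12x^5 - 15x^4 + 20x^3 - 15x^2 + 6x - 1
each image's coordinates form column j of the matrix

the matrix is [[0, 2, -1, 1, -1, 1, -1]; [0, 0, 4, -3, 4, -5, 6]; [0, 0, 0, 6, -6, 10, -15]; [0, 0, 0, 0, 8, -10, 20]; [0, 0, 0, 0, 0, 10, -15]; [0, 0, 0, 0, 0, 0, 12]] (rows listed top to bottom)


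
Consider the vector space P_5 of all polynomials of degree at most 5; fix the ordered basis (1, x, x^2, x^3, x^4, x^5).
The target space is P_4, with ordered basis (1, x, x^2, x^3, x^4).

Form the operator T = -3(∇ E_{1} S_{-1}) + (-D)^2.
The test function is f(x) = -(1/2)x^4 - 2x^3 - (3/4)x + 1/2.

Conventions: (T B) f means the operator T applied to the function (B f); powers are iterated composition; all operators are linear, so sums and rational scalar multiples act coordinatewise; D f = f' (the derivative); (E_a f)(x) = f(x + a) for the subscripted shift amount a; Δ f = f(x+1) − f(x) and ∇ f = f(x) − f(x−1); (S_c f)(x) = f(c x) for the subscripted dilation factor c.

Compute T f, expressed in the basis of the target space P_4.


S_{-1} f = -(1/2)x^4 + 2x^3 + (3/4)x + 1/2
E_{1} S_{-1} f = -(1/2)x^4 + 3x^2 + (19/4)x + 11/4
∇ E_{1} S_{-1} f = -2x^3 + 3x^2 + 4x + 9/4
(-3(∇ E_{1} S_{-1})) f = 6x^3 - 9x^2 - 12x - 27/4
D f = -2x^3 - 6x^2 - 3/4
(-D) f = 2x^3 + 6x^2 + 3/4
D (-D) f = 6x^2 + 12x
(-D) (-D) f = -6x^2 - 12x
(-3(∇ E_{1} S_{-1}) + (-D)^2) f = 6x^3 - 15x^2 - 24x - 27/4

the result is g(x) = 6x^3 - 15x^2 - 24x - 27/4


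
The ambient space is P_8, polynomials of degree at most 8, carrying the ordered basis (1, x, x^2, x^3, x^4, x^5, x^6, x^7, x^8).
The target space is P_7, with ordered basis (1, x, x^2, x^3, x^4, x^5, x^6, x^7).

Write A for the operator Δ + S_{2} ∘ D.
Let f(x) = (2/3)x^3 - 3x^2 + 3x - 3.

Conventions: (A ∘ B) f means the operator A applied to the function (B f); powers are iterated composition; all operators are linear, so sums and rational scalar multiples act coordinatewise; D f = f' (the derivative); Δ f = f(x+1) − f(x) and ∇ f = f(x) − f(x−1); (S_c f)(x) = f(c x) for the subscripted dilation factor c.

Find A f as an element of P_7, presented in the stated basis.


the result is g(x) = 10x^2 - 16x + 11/3

Δ f = 2x^2 - 4x + 2/3
D f = 2x^2 - 6x + 3
S_{2} D f = 8x^2 - 12x + 3
(Δ + S_{2} ∘ D) f = 10x^2 - 16x + 11/3


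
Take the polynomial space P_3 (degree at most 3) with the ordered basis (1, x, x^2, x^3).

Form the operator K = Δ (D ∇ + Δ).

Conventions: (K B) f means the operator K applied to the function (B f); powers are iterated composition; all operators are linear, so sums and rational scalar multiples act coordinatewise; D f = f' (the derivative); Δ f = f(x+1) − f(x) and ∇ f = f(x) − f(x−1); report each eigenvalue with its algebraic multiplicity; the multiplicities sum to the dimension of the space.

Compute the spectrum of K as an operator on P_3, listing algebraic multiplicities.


image of 1: 0
image of x: 0
image of x^2: 2
image of x^3: 6x + 12
the matrix is upper triangular; its diagonal is (0, 0, 0, 0)
for a triangular matrix the eigenvalues are the diagonal entries, with algebraic multiplicity their repetition count

λ = 0 (multiplicity 4)


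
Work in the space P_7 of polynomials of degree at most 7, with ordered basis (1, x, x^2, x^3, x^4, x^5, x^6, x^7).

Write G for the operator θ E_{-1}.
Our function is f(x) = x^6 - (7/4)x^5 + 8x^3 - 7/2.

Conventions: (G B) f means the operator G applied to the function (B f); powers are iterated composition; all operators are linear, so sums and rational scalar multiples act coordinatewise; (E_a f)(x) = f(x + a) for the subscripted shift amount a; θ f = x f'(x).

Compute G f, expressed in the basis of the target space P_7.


g(x) = 6x^6 - (155/4)x^5 + 95x^4 - (177/2)x^3 + 17x^2 + (37/4)x

E_{-1} f = x^6 - (31/4)x^5 + (95/4)x^4 - (59/2)x^3 + (17/2)x^2 + (37/4)x - 35/4
θ E_{-1} f = 6x^6 - (155/4)x^5 + 95x^4 - (177/2)x^3 + 17x^2 + (37/4)x


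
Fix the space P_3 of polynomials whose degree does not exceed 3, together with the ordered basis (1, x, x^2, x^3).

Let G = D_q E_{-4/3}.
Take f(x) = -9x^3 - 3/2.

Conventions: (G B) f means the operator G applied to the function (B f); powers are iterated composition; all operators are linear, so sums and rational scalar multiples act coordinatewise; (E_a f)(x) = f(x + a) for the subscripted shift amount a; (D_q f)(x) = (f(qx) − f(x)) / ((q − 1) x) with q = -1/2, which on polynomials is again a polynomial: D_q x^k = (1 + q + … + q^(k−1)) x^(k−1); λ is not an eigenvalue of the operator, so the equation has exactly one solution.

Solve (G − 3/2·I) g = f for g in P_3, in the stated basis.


the result is g(x) = 6x^3 + 3x^2 - 7x + 37/3

write g with unknown coordinates in the stated basis and equate coefficients in (G − 3/2·I) g = f
solving from the highest basis element down gives g = 6x^3 + 3x^2 - 7x + 37/3
check: G g = (9/2)x^2 - (21/2)x + 17
so G g − 3/2·g = -9x^3 - 3/2 = f ✓


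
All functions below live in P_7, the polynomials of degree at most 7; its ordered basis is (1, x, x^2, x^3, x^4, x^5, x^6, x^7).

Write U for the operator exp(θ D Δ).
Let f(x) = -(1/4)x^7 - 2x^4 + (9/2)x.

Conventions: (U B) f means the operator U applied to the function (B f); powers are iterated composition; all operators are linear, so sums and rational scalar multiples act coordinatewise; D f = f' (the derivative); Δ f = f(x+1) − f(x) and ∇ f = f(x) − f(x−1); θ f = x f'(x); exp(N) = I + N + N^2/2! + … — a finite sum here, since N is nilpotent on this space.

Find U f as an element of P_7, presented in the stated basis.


g(x) = -(1/4)x^7 - (105/2)x^5 - 107x^4 - 1680x^3 - (5871/2)x^2 - 4650x

order-1 term: -(105/2)x^5 - 105x^4 - 105x^3 - (201/2)x^2 - (69/2)x
order-2 term: -1575x^3 - 2835x^2 - 1470x
order-3 term: -3150x
the series for exp(θ D Δ) f terminates at order 3
exp(θ D Δ) f = -(1/4)x^7 - (105/2)x^5 - 107x^4 - 1680x^3 - (5871/2)x^2 - 4650x


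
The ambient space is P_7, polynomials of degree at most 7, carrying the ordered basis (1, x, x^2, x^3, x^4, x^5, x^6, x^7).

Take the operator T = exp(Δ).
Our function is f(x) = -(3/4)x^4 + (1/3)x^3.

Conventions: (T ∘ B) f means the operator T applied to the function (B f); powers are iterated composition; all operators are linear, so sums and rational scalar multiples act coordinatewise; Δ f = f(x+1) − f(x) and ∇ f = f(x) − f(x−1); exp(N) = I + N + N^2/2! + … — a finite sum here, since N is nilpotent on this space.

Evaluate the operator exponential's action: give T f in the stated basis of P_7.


the result is g(x) = -(3/4)x^4 - (8/3)x^3 - 8x^2 - 13x - 115/12

order-1 term: -3x^3 - (7/2)x^2 - 2x - 5/12
order-2 term: -(9/2)x^2 - 8x - 17/4
order-3 term: -3x - 25/6
order-4 term: -3/4
the series for exp(Δ) f terminates at order 4
exp(Δ) f = -(3/4)x^4 - (8/3)x^3 - 8x^2 - 13x - 115/12


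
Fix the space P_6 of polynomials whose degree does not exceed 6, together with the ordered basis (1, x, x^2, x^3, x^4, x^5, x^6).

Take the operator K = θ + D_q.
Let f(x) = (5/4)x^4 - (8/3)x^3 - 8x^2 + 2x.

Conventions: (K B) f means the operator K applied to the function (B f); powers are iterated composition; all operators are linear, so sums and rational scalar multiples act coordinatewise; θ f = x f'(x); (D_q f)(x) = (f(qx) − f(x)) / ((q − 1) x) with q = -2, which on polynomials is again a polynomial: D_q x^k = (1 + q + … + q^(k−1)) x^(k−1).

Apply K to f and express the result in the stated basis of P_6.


θ f = 5x^4 - 8x^3 - 16x^2 + 2x
D_q f = -(25/4)x^3 - 8x^2 + 8x + 2
(θ + D_q) f = 5x^4 - (57/4)x^3 - 24x^2 + 10x + 2

the result is g(x) = 5x^4 - (57/4)x^3 - 24x^2 + 10x + 2


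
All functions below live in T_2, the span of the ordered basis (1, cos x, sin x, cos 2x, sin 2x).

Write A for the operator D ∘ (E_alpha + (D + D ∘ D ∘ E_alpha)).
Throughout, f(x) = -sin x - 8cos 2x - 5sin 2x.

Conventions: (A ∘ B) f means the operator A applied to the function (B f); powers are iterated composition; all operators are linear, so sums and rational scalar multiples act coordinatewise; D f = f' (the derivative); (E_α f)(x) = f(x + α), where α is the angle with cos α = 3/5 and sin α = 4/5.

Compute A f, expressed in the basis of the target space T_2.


E_alpha f = -(4/5)cos x - (3/5)sin x - (64/25)cos 2x + (227/25)sin 2x
D f = -cos x - 10cos 2x + 16sin 2x
E_alpha f = -(4/5)cos x - (3/5)sin x - (64/25)cos 2x + (227/25)sin 2x
D E_alpha f = -(3/5)cos x + (4/5)sin x + (454/25)cos 2x + (128/25)sin 2x
D D E_alpha f = (4/5)cos x + (3/5)sin x + (256/25)cos 2x - (908/25)sin 2x
(D + D ∘ D ∘ E_alpha) f = -(1/5)cos x + (3/5)sin x + (6/25)cos 2x - (508/25)sin 2x
(E_alpha + (D + D ∘ D ∘ E_alpha)) f = -cos x - (58/25)cos 2x - (281/25)sin 2x
D (E_alpha + (D + D ∘ D ∘ E_alpha)) f = sin x - (562/25)cos 2x + (116/25)sin 2x

g(x) = sin x - (562/25)cos 2x + (116/25)sin 2x


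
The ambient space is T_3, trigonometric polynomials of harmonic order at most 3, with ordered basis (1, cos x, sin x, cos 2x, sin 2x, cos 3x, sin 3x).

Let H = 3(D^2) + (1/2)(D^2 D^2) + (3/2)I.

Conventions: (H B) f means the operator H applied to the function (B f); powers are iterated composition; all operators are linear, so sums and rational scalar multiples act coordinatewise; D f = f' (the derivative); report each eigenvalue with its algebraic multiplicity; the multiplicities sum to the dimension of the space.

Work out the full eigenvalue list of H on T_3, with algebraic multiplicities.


λ = -5/2 (multiplicity 2), λ = -1 (multiplicity 2), λ = 3/2 (multiplicity 1), λ = 15 (multiplicity 2)

image of 1: 3/2
image of cos x: -cos x
image of sin x: -sin x
image of cos 2x: -(5/2)cos 2x
image of sin 2x: -(5/2)sin 2x
image of cos 3x: 15cos 3x
image of sin 3x: 15sin 3x
the matrix is diagonal; its diagonal is (3/2, -1, -1, -5/2, -5/2, 15, 15)
for a triangular matrix the eigenvalues are the diagonal entries, with algebraic multiplicity their repetition count


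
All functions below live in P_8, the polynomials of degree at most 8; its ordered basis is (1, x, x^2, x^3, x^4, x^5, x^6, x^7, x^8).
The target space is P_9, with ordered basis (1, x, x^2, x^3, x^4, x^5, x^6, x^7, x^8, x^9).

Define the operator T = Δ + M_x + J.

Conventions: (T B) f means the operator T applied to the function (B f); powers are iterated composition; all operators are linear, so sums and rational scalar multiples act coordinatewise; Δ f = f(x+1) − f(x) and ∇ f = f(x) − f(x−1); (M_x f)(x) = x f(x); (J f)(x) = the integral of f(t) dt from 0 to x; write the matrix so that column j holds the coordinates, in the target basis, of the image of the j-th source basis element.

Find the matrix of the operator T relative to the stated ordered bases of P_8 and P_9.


the matrix is [[0, 1, 1, 1, 1, 1, 1, 1, 1]; [2, 0, 2, 3, 4, 5, 6, 7, 8]; [0, 3/2, 0, 3, 6, 10, 15, 21, 28]; [0, 0, 4/3, 0, 4, 10, 20, 35, 56]; [0, 0, 0, 5/4, 0, 5, 15, 35, 70]; [0, 0, 0, 0, 6/5, 0, 6, 21, 56]; [0, 0, 0, 0, 0, 7/6, 0, 7, 28]; [0, 0, 0, 0, 0, 0, 8/7, 0, 8]; [0, 0, 0, 0, 0, 0, 0, 9/8, 0]; [0, 0, 0, 0, 0, 0, 0, 0, 10/9]] (rows listed top to bottom)

image of 1: 2x
image of x: (3/2)x^2 + 1
image of x^2: (4/3)x^3 + 2x + 1
image of x^3: (5/4)x^4 + 3x^2 + 3x + 1
image of x^4: (6/5)x^5 + 4x^3 + 6x^2 + 4x + 1
image of x^5: (7/6)x^6 + 5x^4 + 10x^3 + 10x^2 + 5x + 1
image of x^6: (8/7)x^7 + 6x^5 + 15x^4 + 20x^3 + 15x^2 + 6x + 1
image of x^7: (9/8)x^8 + 7x^6 + 21x^5 + 35x^4 + 35x^3 + 21x^2 + 7x + 1
image of x^8: (10/9)x^9 + 8x^7 + 28x^6 + 56x^5 + 70x^4 + 56x^3 + 28x^2 + 8x + 1
each image's coordinates form column j of the matrix


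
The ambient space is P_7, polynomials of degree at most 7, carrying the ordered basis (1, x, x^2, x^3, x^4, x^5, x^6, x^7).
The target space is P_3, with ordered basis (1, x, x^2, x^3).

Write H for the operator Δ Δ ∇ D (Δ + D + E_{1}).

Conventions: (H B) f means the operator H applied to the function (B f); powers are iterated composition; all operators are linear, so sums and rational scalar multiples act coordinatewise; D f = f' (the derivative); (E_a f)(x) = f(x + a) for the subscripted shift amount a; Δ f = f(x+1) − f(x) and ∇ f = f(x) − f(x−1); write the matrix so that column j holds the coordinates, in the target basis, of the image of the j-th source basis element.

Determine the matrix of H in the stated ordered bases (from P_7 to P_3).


image of 1: 0
image of x: 0
image of x^2: 0
image of x^3: 0
image of x^4: 24
image of x^5: 120x + 420
image of x^6: 360x^2 + 2520x + 1980
image of x^7: 840x^3 + 8820x^2 + 13860x + 8400
each image's coordinates form column j of the matrix

the matrix is [[0, 0, 0, 0, 24, 420, 1980, 8400]; [0, 0, 0, 0, 0, 120, 2520, 13860]; [0, 0, 0, 0, 0, 0, 360, 8820]; [0, 0, 0, 0, 0, 0, 0, 840]] (rows listed top to bottom)


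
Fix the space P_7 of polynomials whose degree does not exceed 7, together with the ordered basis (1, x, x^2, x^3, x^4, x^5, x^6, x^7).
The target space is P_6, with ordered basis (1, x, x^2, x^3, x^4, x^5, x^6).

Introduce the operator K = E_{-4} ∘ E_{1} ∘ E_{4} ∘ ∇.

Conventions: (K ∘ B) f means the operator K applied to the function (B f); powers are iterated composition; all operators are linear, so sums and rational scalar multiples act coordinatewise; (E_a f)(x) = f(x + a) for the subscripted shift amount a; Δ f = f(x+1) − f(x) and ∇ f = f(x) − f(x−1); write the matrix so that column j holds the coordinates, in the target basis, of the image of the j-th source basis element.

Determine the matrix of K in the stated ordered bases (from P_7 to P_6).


the matrix is [[0, 1, 1, 1, 1, 1, 1, 1]; [0, 0, 2, 3, 4, 5, 6, 7]; [0, 0, 0, 3, 6, 10, 15, 21]; [0, 0, 0, 0, 4, 10, 20, 35]; [0, 0, 0, 0, 0, 5, 15, 35]; [0, 0, 0, 0, 0, 0, 6, 21]; [0, 0, 0, 0, 0, 0, 0, 7]] (rows listed top to bottom)

image of 1: 0
image of x: 1
image of x^2: 2x + 1
image of x^3: 3x^2 + 3x + 1
image of x^4: 4x^3 + 6x^2 + 4x + 1
image of x^5: 5x^4 + 10x^3 + 10x^2 + 5x + 1
image of x^6: 6x^5 + 15x^4 + 20x^3 + 15x^2 + 6x + 1
image of x^7: 7x^6 + 21x^5 + 35x^4 + 35x^3 + 21x^2 + 7x + 1
each image's coordinates form column j of the matrix


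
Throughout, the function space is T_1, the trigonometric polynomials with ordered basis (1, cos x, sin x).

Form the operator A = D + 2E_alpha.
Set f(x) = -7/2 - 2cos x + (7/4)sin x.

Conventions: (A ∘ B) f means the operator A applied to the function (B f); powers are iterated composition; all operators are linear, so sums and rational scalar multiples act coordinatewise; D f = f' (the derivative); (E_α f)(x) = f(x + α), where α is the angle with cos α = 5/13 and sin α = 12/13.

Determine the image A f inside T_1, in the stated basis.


the image equals g(x) = -7 + (179/52)cos x + (183/26)sin x

D f = (7/4)cos x + 2sin x
E_alpha f = -7/2 + (11/13)cos x + (131/52)sin x
(2E_alpha) f = -7 + (22/13)cos x + (131/26)sin x
(D + 2E_alpha) f = -7 + (179/52)cos x + (183/26)sin x


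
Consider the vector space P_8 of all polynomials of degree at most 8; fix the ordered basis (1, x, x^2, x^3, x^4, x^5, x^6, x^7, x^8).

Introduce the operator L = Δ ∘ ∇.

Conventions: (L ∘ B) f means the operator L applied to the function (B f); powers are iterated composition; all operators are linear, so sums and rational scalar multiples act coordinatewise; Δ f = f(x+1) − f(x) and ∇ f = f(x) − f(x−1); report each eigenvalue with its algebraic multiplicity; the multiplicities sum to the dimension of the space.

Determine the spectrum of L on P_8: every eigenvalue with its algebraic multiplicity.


image of 1: 0
image of x: 0
image of x^2: 2
image of x^3: 6x
image of x^4: 12x^2 + 2
image of x^5: 20x^3 + 10x
image of x^6: 30x^4 + 30x^2 + 2
image of x^7: 42x^5 + 70x^3 + 14x
image of x^8: 56x^6 + 140x^4 + 56x^2 + 2
the matrix is upper triangular; its diagonal is (0, 0, 0, 0, 0, 0, 0, 0, 0)
for a triangular matrix the eigenvalues are the diagonal entries, with algebraic multiplicity their repetition count

λ = 0 (multiplicity 9)


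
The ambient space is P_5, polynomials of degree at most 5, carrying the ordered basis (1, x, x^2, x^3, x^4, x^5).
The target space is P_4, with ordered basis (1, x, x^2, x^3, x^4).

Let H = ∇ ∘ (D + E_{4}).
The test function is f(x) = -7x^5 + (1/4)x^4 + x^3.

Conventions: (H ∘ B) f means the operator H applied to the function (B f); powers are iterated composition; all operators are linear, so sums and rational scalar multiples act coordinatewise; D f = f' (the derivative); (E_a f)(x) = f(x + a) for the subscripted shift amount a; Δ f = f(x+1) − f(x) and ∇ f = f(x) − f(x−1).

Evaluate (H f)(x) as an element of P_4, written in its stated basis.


the image equals g(x) = -35x^4 - 629x^3 - (4727/2)x^2 - 6204x - 21413/4

D f = -35x^4 + x^3 + 3x^2
E_{4} f = -7x^5 - (559/4)x^4 - 1115x^3 - 4444x^2 - 8848x - 7040
(D + E_{4}) f = -7x^5 - (699/4)x^4 - 1114x^3 - 4441x^2 - 8848x - 7040
∇ (D + E_{4}) f = -35x^4 - 629x^3 - (4727/2)x^2 - 6204x - 21413/4


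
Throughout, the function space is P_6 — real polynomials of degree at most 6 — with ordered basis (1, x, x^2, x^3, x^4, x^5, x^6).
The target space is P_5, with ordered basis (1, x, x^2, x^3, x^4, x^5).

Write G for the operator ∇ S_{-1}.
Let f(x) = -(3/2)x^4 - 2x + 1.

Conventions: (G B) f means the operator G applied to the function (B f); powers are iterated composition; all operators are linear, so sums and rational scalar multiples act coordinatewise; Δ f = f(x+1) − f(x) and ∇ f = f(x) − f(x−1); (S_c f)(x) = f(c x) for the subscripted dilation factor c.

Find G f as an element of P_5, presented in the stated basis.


the image equals g(x) = -6x^3 + 9x^2 - 6x + 7/2

S_{-1} f = -(3/2)x^4 + 2x + 1
∇ S_{-1} f = -6x^3 + 9x^2 - 6x + 7/2


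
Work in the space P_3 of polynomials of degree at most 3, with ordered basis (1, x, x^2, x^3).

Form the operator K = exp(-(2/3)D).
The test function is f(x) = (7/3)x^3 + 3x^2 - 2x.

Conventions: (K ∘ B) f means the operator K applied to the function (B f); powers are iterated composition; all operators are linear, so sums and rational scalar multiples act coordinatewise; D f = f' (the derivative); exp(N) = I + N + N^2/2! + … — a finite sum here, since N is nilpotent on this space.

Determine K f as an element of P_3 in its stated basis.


the result is g(x) = (7/3)x^3 - (5/3)x^2 - (26/9)x + 160/81

order-1 term: -(14/3)x^2 - 4x + 4/3
order-2 term: (28/9)x + 4/3
order-3 term: -56/81
the series for exp(-(2/3)D) f terminates at order 3
exp(-(2/3)D) f = (7/3)x^3 - (5/3)x^2 - (26/9)x + 160/81


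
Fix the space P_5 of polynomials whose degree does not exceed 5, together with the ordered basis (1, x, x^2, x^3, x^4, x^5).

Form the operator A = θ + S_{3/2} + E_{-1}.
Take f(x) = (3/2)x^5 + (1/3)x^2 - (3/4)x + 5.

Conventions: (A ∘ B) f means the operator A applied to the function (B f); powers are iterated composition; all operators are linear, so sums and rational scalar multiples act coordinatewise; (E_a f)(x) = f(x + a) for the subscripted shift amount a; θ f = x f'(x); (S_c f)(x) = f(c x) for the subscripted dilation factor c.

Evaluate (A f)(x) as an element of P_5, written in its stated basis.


the result is g(x) = (1305/64)x^5 - (15/2)x^4 + 15x^3 - (53/4)x^2 + (101/24)x + 115/12

θ f = (15/2)x^5 + (2/3)x^2 - (3/4)x
S_{3/2} f = (729/64)x^5 + (3/4)x^2 - (9/8)x + 5
E_{-1} f = (3/2)x^5 - (15/2)x^4 + 15x^3 - (44/3)x^2 + (73/12)x + 55/12
(θ + S_{3/2} + E_{-1}) f = (1305/64)x^5 - (15/2)x^4 + 15x^3 - (53/4)x^2 + (101/24)x + 115/12


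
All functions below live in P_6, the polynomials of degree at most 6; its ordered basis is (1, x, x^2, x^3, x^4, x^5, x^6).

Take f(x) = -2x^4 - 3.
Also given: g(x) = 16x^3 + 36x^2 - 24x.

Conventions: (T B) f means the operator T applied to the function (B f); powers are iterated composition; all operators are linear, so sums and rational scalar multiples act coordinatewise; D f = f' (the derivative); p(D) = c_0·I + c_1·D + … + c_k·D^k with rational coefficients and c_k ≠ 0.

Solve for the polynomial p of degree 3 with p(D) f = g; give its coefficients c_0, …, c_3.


c_0 = 0, c_1 = -2, c_2 = -3/2, c_3 = 1/2

D^0 f = -2x^4 - 3
D^1 f = -8x^3
D^2 f = -24x^2
D^3 f = -48x
matching coefficients of g against c_0 f + c_1 Df + … from the top degree down determines the c_i
solution: c_0 = 0, c_1 = -2, c_2 = -3/2, c_3 = 1/2


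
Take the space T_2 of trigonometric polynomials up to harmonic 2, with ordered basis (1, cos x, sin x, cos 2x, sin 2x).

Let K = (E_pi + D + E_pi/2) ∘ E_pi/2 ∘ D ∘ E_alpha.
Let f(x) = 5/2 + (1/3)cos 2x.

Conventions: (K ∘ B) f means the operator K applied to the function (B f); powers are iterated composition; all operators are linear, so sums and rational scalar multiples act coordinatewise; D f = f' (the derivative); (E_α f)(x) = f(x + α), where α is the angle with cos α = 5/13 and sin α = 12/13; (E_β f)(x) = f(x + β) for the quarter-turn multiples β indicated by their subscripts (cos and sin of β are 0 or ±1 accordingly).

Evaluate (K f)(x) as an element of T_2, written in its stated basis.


the result is g(x) = -(476/507)cos 2x - (160/169)sin 2x

E_alpha f = 5/2 - (119/507)cos 2x - (40/169)sin 2x
D E_alpha f = -(80/169)cos 2x + (238/507)sin 2x
E_pi/2 D E_alpha f = (80/169)cos 2x - (238/507)sin 2x
E_pi (E_pi/2 ∘ D) E_alpha f = (80/169)cos 2x - (238/507)sin 2x
D (E_pi/2 ∘ D) E_alpha f = -(476/507)cos 2x - (160/169)sin 2x
E_pi/2 (E_pi/2 ∘ D) E_alpha f = -(80/169)cos 2x + (238/507)sin 2x
(E_pi + D + E_pi/2) (E_pi/2 ∘ D) E_alpha f = -(476/507)cos 2x - (160/169)sin 2x


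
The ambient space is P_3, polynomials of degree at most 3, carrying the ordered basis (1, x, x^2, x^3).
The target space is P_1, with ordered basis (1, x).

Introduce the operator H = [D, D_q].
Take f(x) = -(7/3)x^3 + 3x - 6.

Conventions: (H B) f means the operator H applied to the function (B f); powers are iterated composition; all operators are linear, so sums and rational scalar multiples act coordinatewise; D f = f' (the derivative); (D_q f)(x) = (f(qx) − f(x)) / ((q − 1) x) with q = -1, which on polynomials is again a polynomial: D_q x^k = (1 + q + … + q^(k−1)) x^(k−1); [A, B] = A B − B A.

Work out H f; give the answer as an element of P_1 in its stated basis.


g(x) = -(14/3)x

D_q f = -(7/3)x^2 + 3
D D_q f = -(14/3)x
D f = -7x^2 + 3
D_q D f = 0
[D, D_q] f = -(14/3)x
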